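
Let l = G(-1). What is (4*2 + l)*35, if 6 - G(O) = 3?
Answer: 385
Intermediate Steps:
G(O) = 3 (G(O) = 6 - 1*3 = 6 - 3 = 3)
l = 3
(4*2 + l)*35 = (4*2 + 3)*35 = (8 + 3)*35 = 11*35 = 385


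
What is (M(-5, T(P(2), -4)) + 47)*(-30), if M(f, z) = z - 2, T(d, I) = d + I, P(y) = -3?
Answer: -1140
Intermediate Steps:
T(d, I) = I + d
M(f, z) = -2 + z
(M(-5, T(P(2), -4)) + 47)*(-30) = ((-2 + (-4 - 3)) + 47)*(-30) = ((-2 - 7) + 47)*(-30) = (-9 + 47)*(-30) = 38*(-30) = -1140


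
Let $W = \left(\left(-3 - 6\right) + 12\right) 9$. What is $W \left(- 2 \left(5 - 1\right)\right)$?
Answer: $-216$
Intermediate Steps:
$W = 27$ ($W = \left(-9 + 12\right) 9 = 3 \cdot 9 = 27$)
$W \left(- 2 \left(5 - 1\right)\right) = 27 \left(- 2 \left(5 - 1\right)\right) = 27 \left(\left(-2\right) 4\right) = 27 \left(-8\right) = -216$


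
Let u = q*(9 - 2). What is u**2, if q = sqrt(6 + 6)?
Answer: 588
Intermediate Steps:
q = 2*sqrt(3) (q = sqrt(12) = 2*sqrt(3) ≈ 3.4641)
u = 14*sqrt(3) (u = (2*sqrt(3))*(9 - 2) = (2*sqrt(3))*7 = 14*sqrt(3) ≈ 24.249)
u**2 = (14*sqrt(3))**2 = 588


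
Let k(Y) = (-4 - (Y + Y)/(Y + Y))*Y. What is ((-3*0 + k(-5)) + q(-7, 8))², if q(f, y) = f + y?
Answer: 676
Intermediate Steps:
k(Y) = -5*Y (k(Y) = (-4 - 2*Y/(2*Y))*Y = (-4 - 2*Y*1/(2*Y))*Y = (-4 - 1*1)*Y = (-4 - 1)*Y = -5*Y)
((-3*0 + k(-5)) + q(-7, 8))² = ((-3*0 - 5*(-5)) + (-7 + 8))² = ((0 + 25) + 1)² = (25 + 1)² = 26² = 676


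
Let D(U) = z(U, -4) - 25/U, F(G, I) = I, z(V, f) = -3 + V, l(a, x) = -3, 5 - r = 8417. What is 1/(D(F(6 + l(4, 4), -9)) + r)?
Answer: -9/75791 ≈ -0.00011875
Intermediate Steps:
r = -8412 (r = 5 - 1*8417 = 5 - 8417 = -8412)
D(U) = -3 + U - 25/U (D(U) = (-3 + U) - 25/U = -3 + U - 25/U)
1/(D(F(6 + l(4, 4), -9)) + r) = 1/((-3 - 9 - 25/(-9)) - 8412) = 1/((-3 - 9 - 25*(-⅑)) - 8412) = 1/((-3 - 9 + 25/9) - 8412) = 1/(-83/9 - 8412) = 1/(-75791/9) = -9/75791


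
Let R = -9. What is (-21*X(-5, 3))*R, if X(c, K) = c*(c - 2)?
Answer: 6615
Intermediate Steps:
X(c, K) = c*(-2 + c)
(-21*X(-5, 3))*R = -(-105)*(-2 - 5)*(-9) = -(-105)*(-7)*(-9) = -21*35*(-9) = -735*(-9) = 6615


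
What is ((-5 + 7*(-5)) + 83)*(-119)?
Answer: -5117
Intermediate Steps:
((-5 + 7*(-5)) + 83)*(-119) = ((-5 - 35) + 83)*(-119) = (-40 + 83)*(-119) = 43*(-119) = -5117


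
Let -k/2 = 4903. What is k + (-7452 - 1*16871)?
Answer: -34129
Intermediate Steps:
k = -9806 (k = -2*4903 = -9806)
k + (-7452 - 1*16871) = -9806 + (-7452 - 1*16871) = -9806 + (-7452 - 16871) = -9806 - 24323 = -34129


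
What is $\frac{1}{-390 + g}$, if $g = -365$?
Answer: $- \frac{1}{755} \approx -0.0013245$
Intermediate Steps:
$\frac{1}{-390 + g} = \frac{1}{-390 - 365} = \frac{1}{-755} = - \frac{1}{755}$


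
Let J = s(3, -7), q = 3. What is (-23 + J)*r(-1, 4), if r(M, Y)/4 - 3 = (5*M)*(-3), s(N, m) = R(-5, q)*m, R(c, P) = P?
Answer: -3168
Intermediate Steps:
s(N, m) = 3*m
r(M, Y) = 12 - 60*M (r(M, Y) = 12 + 4*((5*M)*(-3)) = 12 + 4*(-15*M) = 12 - 60*M)
J = -21 (J = 3*(-7) = -21)
(-23 + J)*r(-1, 4) = (-23 - 21)*(12 - 60*(-1)) = -44*(12 + 60) = -44*72 = -3168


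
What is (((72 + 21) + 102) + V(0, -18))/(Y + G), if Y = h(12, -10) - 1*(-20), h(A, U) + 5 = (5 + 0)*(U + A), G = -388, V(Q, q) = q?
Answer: -59/121 ≈ -0.48760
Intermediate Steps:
h(A, U) = -5 + 5*A + 5*U (h(A, U) = -5 + (5 + 0)*(U + A) = -5 + 5*(A + U) = -5 + (5*A + 5*U) = -5 + 5*A + 5*U)
Y = 25 (Y = (-5 + 5*12 + 5*(-10)) - 1*(-20) = (-5 + 60 - 50) + 20 = 5 + 20 = 25)
(((72 + 21) + 102) + V(0, -18))/(Y + G) = (((72 + 21) + 102) - 18)/(25 - 388) = ((93 + 102) - 18)/(-363) = (195 - 18)*(-1/363) = 177*(-1/363) = -59/121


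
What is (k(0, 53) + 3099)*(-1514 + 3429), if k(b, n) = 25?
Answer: 5982460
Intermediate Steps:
(k(0, 53) + 3099)*(-1514 + 3429) = (25 + 3099)*(-1514 + 3429) = 3124*1915 = 5982460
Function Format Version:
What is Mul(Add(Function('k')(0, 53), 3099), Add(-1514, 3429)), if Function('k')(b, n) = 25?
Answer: 5982460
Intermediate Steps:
Mul(Add(Function('k')(0, 53), 3099), Add(-1514, 3429)) = Mul(Add(25, 3099), Add(-1514, 3429)) = Mul(3124, 1915) = 5982460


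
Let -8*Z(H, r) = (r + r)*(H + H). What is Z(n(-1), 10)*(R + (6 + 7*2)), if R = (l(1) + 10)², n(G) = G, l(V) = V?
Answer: 705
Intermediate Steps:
Z(H, r) = -H*r/2 (Z(H, r) = -(r + r)*(H + H)/8 = -2*r*2*H/8 = -H*r/2)
R = 121 (R = (1 + 10)² = 11² = 121)
Z(n(-1), 10)*(R + (6 + 7*2)) = (-½*(-1)*10)*(121 + (6 + 7*2)) = 5*(121 + (6 + 14)) = 5*(121 + 20) = 5*141 = 705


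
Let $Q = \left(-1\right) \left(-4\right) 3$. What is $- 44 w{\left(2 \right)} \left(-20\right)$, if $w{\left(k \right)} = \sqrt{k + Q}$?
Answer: $880 \sqrt{14} \approx 3292.7$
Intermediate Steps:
$Q = 12$ ($Q = 4 \cdot 3 = 12$)
$w{\left(k \right)} = \sqrt{12 + k}$ ($w{\left(k \right)} = \sqrt{k + 12} = \sqrt{12 + k}$)
$- 44 w{\left(2 \right)} \left(-20\right) = - 44 \sqrt{12 + 2} \left(-20\right) = - 44 \sqrt{14} \left(-20\right) = 880 \sqrt{14}$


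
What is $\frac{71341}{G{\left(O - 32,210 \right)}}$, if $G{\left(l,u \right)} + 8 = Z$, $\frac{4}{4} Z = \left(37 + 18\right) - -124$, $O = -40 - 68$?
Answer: $\frac{71341}{171} \approx 417.2$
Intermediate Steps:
$O = -108$
$Z = 179$ ($Z = \left(37 + 18\right) - -124 = 55 + 124 = 179$)
$G{\left(l,u \right)} = 171$ ($G{\left(l,u \right)} = -8 + 179 = 171$)
$\frac{71341}{G{\left(O - 32,210 \right)}} = \frac{71341}{171}$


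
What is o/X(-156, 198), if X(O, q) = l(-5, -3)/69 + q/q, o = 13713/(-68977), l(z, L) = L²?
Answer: -13713/77974 ≈ -0.17587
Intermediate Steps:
o = -13713/68977 (o = 13713*(-1/68977) = -13713/68977 ≈ -0.19881)
X(O, q) = 26/23 (X(O, q) = (-3)²/69 + q/q = 9*(1/69) + 1 = 3/23 + 1 = 26/23)
o/X(-156, 198) = -13713/(68977*26/23) = -13713/68977*23/26 = -13713/77974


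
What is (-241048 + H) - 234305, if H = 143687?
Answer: -331666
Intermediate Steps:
(-241048 + H) - 234305 = (-241048 + 143687) - 234305 = -97361 - 234305 = -331666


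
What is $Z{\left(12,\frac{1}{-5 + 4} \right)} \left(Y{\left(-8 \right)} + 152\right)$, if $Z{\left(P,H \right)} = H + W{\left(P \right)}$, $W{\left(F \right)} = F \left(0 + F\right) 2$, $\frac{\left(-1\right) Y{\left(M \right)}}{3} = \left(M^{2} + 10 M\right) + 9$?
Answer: $49651$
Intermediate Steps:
$Y{\left(M \right)} = -27 - 30 M - 3 M^{2}$ ($Y{\left(M \right)} = - 3 \left(\left(M^{2} + 10 M\right) + 9\right) = - 3 \left(9 + M^{2} + 10 M\right) = -27 - 30 M - 3 M^{2}$)
$W{\left(F \right)} = 2 F^{2}$ ($W{\left(F \right)} = F F 2 = F 2 F = 2 F^{2}$)
$Z{\left(P,H \right)} = H + 2 P^{2}$
$Z{\left(12,\frac{1}{-5 + 4} \right)} \left(Y{\left(-8 \right)} + 152\right) = \left(\frac{1}{-5 + 4} + 2 \cdot 12^{2}\right) \left(\left(-27 - -240 - 3 \left(-8\right)^{2}\right) + 152\right) = \left(\frac{1}{-1} + 2 \cdot 144\right) \left(\left(-27 + 240 - 192\right) + 152\right) = \left(-1 + 288\right) \left(\left(-27 + 240 - 192\right) + 152\right) = 287 \left(21 + 152\right) = 287 \cdot 173 = 49651$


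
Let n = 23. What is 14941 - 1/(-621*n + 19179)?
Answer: 73151135/4896 ≈ 14941.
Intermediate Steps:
14941 - 1/(-621*n + 19179) = 14941 - 1/(-621*23 + 19179) = 14941 - 1/(-14283 + 19179) = 14941 - 1/4896 = 73151135/4896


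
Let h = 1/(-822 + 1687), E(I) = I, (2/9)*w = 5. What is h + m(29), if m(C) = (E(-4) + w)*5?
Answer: 160027/1730 ≈ 92.501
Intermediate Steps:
w = 45/2 (w = (9/2)*5 = 45/2 ≈ 22.500)
h = 1/865 ≈ 0.0011561
m(C) = 185/2 (m(C) = (-4 + 45/2)*5 = (37/2)*5 = 185/2)
h + m(29) = 1/865 + 185/2 = 160027/1730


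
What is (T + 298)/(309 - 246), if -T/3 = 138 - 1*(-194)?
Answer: -698/63 ≈ -11.079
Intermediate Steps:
T = -996 (T = -3*(138 - 1*(-194)) = -3*(138 + 194) = -3*332 = -996)
(T + 298)/(309 - 246) = (-996 + 298)/(309 - 246) = -698/63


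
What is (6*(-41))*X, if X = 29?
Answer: -7134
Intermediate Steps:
(6*(-41))*X = (6*(-41))*29 = -246*29 = -7134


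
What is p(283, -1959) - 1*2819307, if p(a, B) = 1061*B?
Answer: -4897806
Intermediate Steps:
p(283, -1959) - 1*2819307 = 1061*(-1959) - 1*2819307 = -2078499 - 2819307 = -4897806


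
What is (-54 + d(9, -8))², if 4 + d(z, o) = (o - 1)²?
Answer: 529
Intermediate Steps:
d(z, o) = -4 + (-1 + o)² (d(z, o) = -4 + (o - 1)² = -4 + (-1 + o)²)
(-54 + d(9, -8))² = (-54 + (-4 + (-1 - 8)²))² = (-54 + (-4 + (-9)²))² = (-54 + (-4 + 81))² = (-54 + 77)² = 23² = 529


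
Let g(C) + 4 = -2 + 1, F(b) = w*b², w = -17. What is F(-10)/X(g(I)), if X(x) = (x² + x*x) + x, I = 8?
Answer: -340/9 ≈ -37.778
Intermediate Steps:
F(b) = -17*b²
g(C) = -5 (g(C) = -4 + (-2 + 1) = -4 - 1 = -5)
X(x) = x + 2*x² (X(x) = (x² + x²) + x = 2*x² + x = x + 2*x²)
F(-10)/X(g(I)) = (-17*(-10)²)/((-5*(1 + 2*(-5)))) = (-17*100)/((-5*(1 - 10))) = -1700/((-5*(-9))) = -1700/45 = -1700*1/45 = -340/9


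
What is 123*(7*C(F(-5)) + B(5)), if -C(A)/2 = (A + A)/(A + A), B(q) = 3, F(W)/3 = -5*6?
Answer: -1353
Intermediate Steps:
F(W) = -90 (F(W) = 3*(-5*6) = 3*(-30) = -90)
C(A) = -2 (C(A) = -2*(A + A)/(A + A) = -2*2*A/(2*A) = -2*2*A*1/(2*A) = -2*1 = -2)
123*(7*C(F(-5)) + B(5)) = 123*(7*(-2) + 3) = 123*(-14 + 3) = 123*(-11) = -1353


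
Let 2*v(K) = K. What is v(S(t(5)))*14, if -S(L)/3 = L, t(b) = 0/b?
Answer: 0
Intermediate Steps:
t(b) = 0
S(L) = -3*L
v(K) = K/2
v(S(t(5)))*14 = ((-3*0)/2)*14 = ((1/2)*0)*14 = 0*14 = 0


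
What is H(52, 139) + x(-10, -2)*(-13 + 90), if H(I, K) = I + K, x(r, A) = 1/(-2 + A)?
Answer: 687/4 ≈ 171.75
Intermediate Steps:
H(52, 139) + x(-10, -2)*(-13 + 90) = (52 + 139) + (-13 + 90)/(-2 - 2) = 191 + 77/(-4) = 191 - ¼*77 = 191 - 77/4 = 687/4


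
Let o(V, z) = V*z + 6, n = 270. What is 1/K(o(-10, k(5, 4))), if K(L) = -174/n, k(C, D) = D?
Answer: -45/29 ≈ -1.5517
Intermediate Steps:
o(V, z) = 6 + V*z
K(L) = -29/45 (K(L) = -174/270 = -174*1/270 = -29/45)
1/K(o(-10, k(5, 4))) = 1/(-29/45) = -45/29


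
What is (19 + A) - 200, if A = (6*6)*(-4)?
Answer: -325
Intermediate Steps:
A = -144 (A = 36*(-4) = -144)
(19 + A) - 200 = (19 - 144) - 200 = -125 - 200 = -325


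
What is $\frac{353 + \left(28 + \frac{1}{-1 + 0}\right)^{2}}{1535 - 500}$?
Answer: $\frac{1082}{1035} \approx 1.0454$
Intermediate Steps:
$\frac{353 + \left(28 + \frac{1}{-1 + 0}\right)^{2}}{1535 - 500} = \frac{353 + \left(28 + \frac{1}{-1}\right)^{2}}{1035} = \left(353 + \left(28 - 1\right)^{2}\right) \frac{1}{1035} = \left(353 + 27^{2}\right) \frac{1}{1035} = \left(353 + 729\right) \frac{1}{1035} = 1082 \cdot \frac{1}{1035} = \frac{1082}{1035}$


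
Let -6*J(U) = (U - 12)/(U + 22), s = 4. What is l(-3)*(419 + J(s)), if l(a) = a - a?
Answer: 0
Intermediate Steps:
J(U) = -(-12 + U)/(6*(22 + U)) (J(U) = -(U - 12)/(6*(U + 22)) = -(-12 + U)/(6*(22 + U)))
l(a) = 0
l(-3)*(419 + J(s)) = 0*(419 + (12 - 1*4)/(6*(22 + 4))) = 0*(419 + (⅙)*(12 - 4)/26) = 0*(419 + (⅙)*(1/26)*8) = 0*(419 + 2/39) = 0*(16343/39) = 0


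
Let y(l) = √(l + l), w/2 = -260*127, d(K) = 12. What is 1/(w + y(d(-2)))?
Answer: -8255/545160197 - √6/2180640788 ≈ -1.5143e-5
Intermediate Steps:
w = -66040 (w = 2*(-260*127) = 2*(-33020) = -66040)
y(l) = √2*√l (y(l) = √(2*l) = √2*√l)
1/(w + y(d(-2))) = 1/(-66040 + √2*√12) = 1/(-66040 + √2*(2*√3)) = 1/(-66040 + 2*√6)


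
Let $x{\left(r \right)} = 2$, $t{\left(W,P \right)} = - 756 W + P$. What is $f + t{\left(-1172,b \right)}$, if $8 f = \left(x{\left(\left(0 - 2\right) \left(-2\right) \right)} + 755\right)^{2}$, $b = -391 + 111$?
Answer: $\frac{7659065}{8} \approx 9.5738 \cdot 10^{5}$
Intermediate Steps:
$b = -280$
$t{\left(W,P \right)} = P - 756 W$
$f = \frac{573049}{8}$ ($f = \frac{\left(2 + 755\right)^{2}}{8} = \frac{757^{2}}{8} = \frac{1}{8} \cdot 573049 = \frac{573049}{8} \approx 71631.0$)
$f + t{\left(-1172,b \right)} = \frac{573049}{8} - -885752 = \frac{573049}{8} + \left(-280 + 886032\right) = \frac{573049}{8} + 885752 = \frac{7659065}{8}$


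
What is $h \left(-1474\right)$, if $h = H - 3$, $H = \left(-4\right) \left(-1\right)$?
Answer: $-1474$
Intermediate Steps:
$H = 4$
$h = 1$ ($h = 4 - 3 = 1$)
$h \left(-1474\right) = 1 \left(-1474\right) = -1474$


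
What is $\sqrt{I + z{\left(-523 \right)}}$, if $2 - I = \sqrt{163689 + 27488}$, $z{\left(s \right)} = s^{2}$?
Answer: $\sqrt{273531 - \sqrt{191177}} \approx 522.58$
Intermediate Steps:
$I = 2 - \sqrt{191177}$ ($I = 2 - \sqrt{163689 + 27488} = 2 - \sqrt{191177} \approx -435.24$)
$\sqrt{I + z{\left(-523 \right)}} = \sqrt{\left(2 - \sqrt{191177}\right) + \left(-523\right)^{2}} = \sqrt{\left(2 - \sqrt{191177}\right) + 273529} = \sqrt{273531 - \sqrt{191177}}$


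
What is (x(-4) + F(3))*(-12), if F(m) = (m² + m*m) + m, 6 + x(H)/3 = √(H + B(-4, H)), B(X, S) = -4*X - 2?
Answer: -36 - 36*√10 ≈ -149.84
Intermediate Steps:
B(X, S) = -2 - 4*X
x(H) = -18 + 3*√(14 + H) (x(H) = -18 + 3*√(H + (-2 - 4*(-4))) = -18 + 3*√(H + (-2 + 16)) = -18 + 3*√(H + 14) = -18 + 3*√(14 + H))
F(m) = m + 2*m² (F(m) = (m² + m²) + m = 2*m² + m = m + 2*m²)
(x(-4) + F(3))*(-12) = ((-18 + 3*√(14 - 4)) + 3*(1 + 2*3))*(-12) = ((-18 + 3*√10) + 3*(1 + 6))*(-12) = ((-18 + 3*√10) + 3*7)*(-12) = ((-18 + 3*√10) + 21)*(-12) = (3 + 3*√10)*(-12) = -36 - 36*√10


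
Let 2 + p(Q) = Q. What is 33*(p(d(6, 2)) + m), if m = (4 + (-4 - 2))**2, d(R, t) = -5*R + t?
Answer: -858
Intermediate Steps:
d(R, t) = t - 5*R
p(Q) = -2 + Q
m = 4 (m = (4 - 6)**2 = (-2)**2 = 4)
33*(p(d(6, 2)) + m) = 33*((-2 + (2 - 5*6)) + 4) = 33*((-2 + (2 - 30)) + 4) = 33*((-2 - 28) + 4) = 33*(-30 + 4) = 33*(-26) = -858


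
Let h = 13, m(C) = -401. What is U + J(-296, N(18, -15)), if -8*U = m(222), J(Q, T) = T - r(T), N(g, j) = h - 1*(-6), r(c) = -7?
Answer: 609/8 ≈ 76.125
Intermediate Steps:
N(g, j) = 19 (N(g, j) = 13 - 1*(-6) = 13 + 6 = 19)
J(Q, T) = 7 + T (J(Q, T) = T - 1*(-7) = T + 7 = 7 + T)
U = 401/8 (U = -⅛*(-401) = 401/8 ≈ 50.125)
U + J(-296, N(18, -15)) = 401/8 + (7 + 19) = 401/8 + 26 = 609/8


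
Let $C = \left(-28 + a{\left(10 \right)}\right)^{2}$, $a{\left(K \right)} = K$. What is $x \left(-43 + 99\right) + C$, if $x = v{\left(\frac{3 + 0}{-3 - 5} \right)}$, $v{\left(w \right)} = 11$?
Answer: $940$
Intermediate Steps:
$x = 11$
$C = 324$ ($C = \left(-28 + 10\right)^{2} = \left(-18\right)^{2} = 324$)
$x \left(-43 + 99\right) + C = 11 \left(-43 + 99\right) + 324 = 11 \cdot 56 + 324 = 616 + 324 = 940$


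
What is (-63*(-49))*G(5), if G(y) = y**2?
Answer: 77175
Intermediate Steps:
(-63*(-49))*G(5) = -63*(-49)*5**2 = 3087*25 = 77175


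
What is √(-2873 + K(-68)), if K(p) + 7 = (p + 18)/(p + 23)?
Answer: I*√25910/3 ≈ 53.655*I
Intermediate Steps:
K(p) = -7 + (18 + p)/(23 + p) (K(p) = -7 + (p + 18)/(p + 23) = -7 + (18 + p)/(23 + p))
√(-2873 + K(-68)) = √(-2873 + (-143 - 6*(-68))/(23 - 68)) = √(-2873 + (-143 + 408)/(-45)) = √(-2873 - 1/45*265) = √(-2873 - 53/9) = √(-25910/9) = I*√25910/3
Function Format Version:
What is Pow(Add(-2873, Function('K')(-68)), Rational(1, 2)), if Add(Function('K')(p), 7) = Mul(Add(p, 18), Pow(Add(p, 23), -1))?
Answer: Mul(Rational(1, 3), I, Pow(25910, Rational(1, 2))) ≈ Mul(53.655, I)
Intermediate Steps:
Function('K')(p) = Add(-7, Mul(Pow(Add(23, p), -1), Add(18, p))) (Function('K')(p) = Add(-7, Mul(Add(p, 18), Pow(Add(p, 23), -1))) = Add(-7, Mul(Add(18, p), Pow(Add(23, p), -1))) = Add(-7, Mul(Pow(Add(23, p), -1), Add(18, p))))
Pow(Add(-2873, Function('K')(-68)), Rational(1, 2)) = Pow(Add(-2873, Mul(Pow(Add(23, -68), -1), Add(-143, Mul(-6, -68)))), Rational(1, 2)) = Pow(Add(-2873, Mul(Pow(-45, -1), Add(-143, 408))), Rational(1, 2)) = Pow(Add(-2873, Mul(Rational(-1, 45), 265)), Rational(1, 2)) = Pow(Add(-2873, Rational(-53, 9)), Rational(1, 2)) = Pow(Rational(-25910, 9), Rational(1, 2)) = Mul(Rational(1, 3), I, Pow(25910, Rational(1, 2)))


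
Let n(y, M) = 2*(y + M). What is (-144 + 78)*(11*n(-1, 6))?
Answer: -7260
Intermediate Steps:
n(y, M) = 2*M + 2*y (n(y, M) = 2*(M + y) = 2*M + 2*y)
(-144 + 78)*(11*n(-1, 6)) = (-144 + 78)*(11*(2*6 + 2*(-1))) = -726*(12 - 2) = -726*10 = -66*110 = -7260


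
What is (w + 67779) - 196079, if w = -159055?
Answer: -287355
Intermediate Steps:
(w + 67779) - 196079 = (-159055 + 67779) - 196079 = -91276 - 196079 = -287355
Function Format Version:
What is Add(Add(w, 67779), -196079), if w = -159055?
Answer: -287355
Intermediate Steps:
Add(Add(w, 67779), -196079) = Add(Add(-159055, 67779), -196079) = Add(-91276, -196079) = -287355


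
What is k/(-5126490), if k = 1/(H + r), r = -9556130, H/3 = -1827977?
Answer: 1/77102722315890 ≈ 1.2970e-14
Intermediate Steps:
H = -5483931 (H = 3*(-1827977) = -5483931)
k = -1/15040061 (k = 1/(-5483931 - 9556130) = 1/(-15040061) = -1/15040061 ≈ -6.6489e-8)
k/(-5126490) = -1/15040061/(-5126490) = -1/15040061*(-1/5126490) = 1/77102722315890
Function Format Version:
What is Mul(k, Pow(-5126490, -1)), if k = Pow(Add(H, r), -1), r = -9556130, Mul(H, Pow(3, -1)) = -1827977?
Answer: Rational(1, 77102722315890) ≈ 1.2970e-14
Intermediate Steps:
H = -5483931 (H = Mul(3, -1827977) = -5483931)
k = Rational(-1, 15040061) (k = Pow(Add(-5483931, -9556130), -1) = Pow(-15040061, -1) = Rational(-1, 15040061) ≈ -6.6489e-8)
Mul(k, Pow(-5126490, -1)) = Mul(Rational(-1, 15040061), Pow(-5126490, -1)) = Mul(Rational(-1, 15040061), Rational(-1, 5126490)) = Rational(1, 77102722315890)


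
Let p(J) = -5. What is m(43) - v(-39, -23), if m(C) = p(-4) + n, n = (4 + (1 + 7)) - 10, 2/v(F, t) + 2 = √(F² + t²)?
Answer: -3071/1023 - 5*√82/1023 ≈ -3.0462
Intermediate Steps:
v(F, t) = 2/(-2 + √(F² + t²))
n = 2 (n = (4 + 8) - 10 = 12 - 10 = 2)
m(C) = -3 (m(C) = -5 + 2 = -3)
m(43) - v(-39, -23) = -3 - 2/(-2 + √((-39)² + (-23)²)) = -3 - 2/(-2 + √(1521 + 529)) = -3 - 2/(-2 + √2050) = -3 - 2/(-2 + 5*√82)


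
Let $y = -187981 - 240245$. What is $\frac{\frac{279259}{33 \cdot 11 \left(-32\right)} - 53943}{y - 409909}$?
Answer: $\frac{626881147}{9735776160} \approx 0.064389$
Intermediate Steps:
$y = -428226$ ($y = -187981 - 240245 = -428226$)
$\frac{\frac{279259}{33 \cdot 11 \left(-32\right)} - 53943}{y - 409909} = \frac{\frac{279259}{33 \cdot 11 \left(-32\right)} - 53943}{-428226 - 409909} = \frac{\frac{279259}{363 \left(-32\right)} - 53943}{-838135} = \left(\frac{279259}{-11616} - 53943\right) \left(- \frac{1}{838135}\right) = \left(279259 \left(- \frac{1}{11616}\right) - 53943\right) \left(- \frac{1}{838135}\right) = \left(- \frac{279259}{11616} - 53943\right) \left(- \frac{1}{838135}\right) = \left(- \frac{626881147}{11616}\right) \left(- \frac{1}{838135}\right) = \frac{626881147}{9735776160}$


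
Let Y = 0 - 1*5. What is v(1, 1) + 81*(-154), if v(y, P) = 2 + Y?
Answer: -12477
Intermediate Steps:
Y = -5 (Y = 0 - 5 = -5)
v(y, P) = -3 (v(y, P) = 2 - 5 = -3)
v(1, 1) + 81*(-154) = -3 + 81*(-154) = -3 - 12474 = -12477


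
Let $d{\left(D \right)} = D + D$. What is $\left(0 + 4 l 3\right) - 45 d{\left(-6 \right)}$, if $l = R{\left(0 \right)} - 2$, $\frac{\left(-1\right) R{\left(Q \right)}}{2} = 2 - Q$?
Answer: $468$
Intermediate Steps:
$R{\left(Q \right)} = -4 + 2 Q$ ($R{\left(Q \right)} = - 2 \left(2 - Q\right) = -4 + 2 Q$)
$d{\left(D \right)} = 2 D$
$l = -6$ ($l = \left(-4 + 2 \cdot 0\right) - 2 = \left(-4 + 0\right) - 2 = -4 - 2 = -6$)
$\left(0 + 4 l 3\right) - 45 d{\left(-6 \right)} = \left(0 + 4 \left(-6\right) 3\right) - 45 \cdot 2 \left(-6\right) = \left(0 - 72\right) - -540 = \left(0 - 72\right) + 540 = -72 + 540 = 468$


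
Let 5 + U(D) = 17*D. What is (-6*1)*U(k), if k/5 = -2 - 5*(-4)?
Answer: -9150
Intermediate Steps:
k = 90 (k = 5*(-2 - 5*(-4)) = 5*(-2 + 20) = 5*18 = 90)
U(D) = -5 + 17*D
(-6*1)*U(k) = (-6*1)*(-5 + 17*90) = -6*(-5 + 1530) = -6*1525 = -9150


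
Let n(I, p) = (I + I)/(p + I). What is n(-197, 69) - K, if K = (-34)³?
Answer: 2515653/64 ≈ 39307.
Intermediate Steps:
n(I, p) = 2*I/(I + p) (n(I, p) = (2*I)/(I + p) = 2*I/(I + p))
K = -39304
n(-197, 69) - K = 2*(-197)/(-197 + 69) - 1*(-39304) = 2*(-197)/(-128) + 39304 = 2*(-197)*(-1/128) + 39304 = 197/64 + 39304 = 2515653/64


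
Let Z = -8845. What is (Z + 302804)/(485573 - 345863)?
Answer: 293959/139710 ≈ 2.1041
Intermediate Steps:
(Z + 302804)/(485573 - 345863) = (-8845 + 302804)/(485573 - 345863) = 293959/139710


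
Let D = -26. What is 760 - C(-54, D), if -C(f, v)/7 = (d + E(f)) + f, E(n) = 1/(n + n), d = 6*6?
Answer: 68465/108 ≈ 633.94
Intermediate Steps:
d = 36
E(n) = 1/(2*n)
C(f, v) = -252 - 7*f - 7/(2*f) (C(f, v) = -7*((36 + 1/(2*f)) + f) = -7*(36 + f + 1/(2*f)) = -252 - 7*f - 7/(2*f))
760 - C(-54, D) = 760 - (-252 - 7*(-54) - 7/2/(-54)) = 760 - (-252 + 378 - 7/2*(-1/54)) = 760 - (-252 + 378 + 7/108) = 760 - 1*13615/108 = 760 - 13615/108 = 68465/108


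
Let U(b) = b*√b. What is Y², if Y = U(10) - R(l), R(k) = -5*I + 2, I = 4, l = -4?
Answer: 1324 + 360*√10 ≈ 2462.4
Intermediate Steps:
R(k) = -18 (R(k) = -5*4 + 2 = -20 + 2 = -18)
U(b) = b^(3/2)
Y = 18 + 10*√10 (Y = 10^(3/2) - 1*(-18) = 10*√10 + 18 = 18 + 10*√10 ≈ 49.623)
Y² = (18 + 10*√10)²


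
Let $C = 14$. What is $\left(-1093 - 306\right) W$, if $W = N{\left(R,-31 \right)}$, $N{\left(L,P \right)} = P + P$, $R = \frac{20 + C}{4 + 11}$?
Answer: $86738$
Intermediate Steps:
$R = \frac{34}{15}$ ($R = \frac{20 + 14}{4 + 11} = \frac{34}{15} \approx 2.2667$)
$N{\left(L,P \right)} = 2 P$
$W = -62$ ($W = 2 \left(-31\right) = -62$)
$\left(-1093 - 306\right) W = \left(-1093 - 306\right) \left(-62\right) = \left(-1399\right) \left(-62\right) = 86738$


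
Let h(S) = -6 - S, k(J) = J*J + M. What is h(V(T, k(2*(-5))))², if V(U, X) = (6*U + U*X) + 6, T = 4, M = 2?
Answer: 197136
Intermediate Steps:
k(J) = 2 + J² (k(J) = J*J + 2 = J² + 2 = 2 + J²)
V(U, X) = 6 + 6*U + U*X
h(V(T, k(2*(-5))))² = (-6 - (6 + 6*4 + 4*(2 + (2*(-5))²)))² = (-6 - (6 + 24 + 4*(2 + (-10)²)))² = (-6 - (6 + 24 + 4*(2 + 100)))² = (-6 - (6 + 24 + 4*102))² = (-6 - (6 + 24 + 408))² = (-6 - 1*438)² = (-6 - 438)² = (-444)² = 197136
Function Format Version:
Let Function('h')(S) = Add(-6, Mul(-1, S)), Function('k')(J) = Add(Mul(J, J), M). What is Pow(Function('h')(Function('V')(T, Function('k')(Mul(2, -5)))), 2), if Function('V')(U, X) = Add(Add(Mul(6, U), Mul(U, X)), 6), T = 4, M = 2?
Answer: 197136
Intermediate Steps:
Function('k')(J) = Add(2, Pow(J, 2)) (Function('k')(J) = Add(Mul(J, J), 2) = Add(Pow(J, 2), 2) = Add(2, Pow(J, 2)))
Function('V')(U, X) = Add(6, Mul(6, U), Mul(U, X))
Pow(Function('h')(Function('V')(T, Function('k')(Mul(2, -5)))), 2) = Pow(Add(-6, Mul(-1, Add(6, Mul(6, 4), Mul(4, Add(2, Pow(Mul(2, -5), 2)))))), 2) = Pow(Add(-6, Mul(-1, Add(6, 24, Mul(4, Add(2, Pow(-10, 2)))))), 2) = Pow(Add(-6, Mul(-1, Add(6, 24, Mul(4, Add(2, 100))))), 2) = Pow(Add(-6, Mul(-1, Add(6, 24, Mul(4, 102)))), 2) = Pow(Add(-6, Mul(-1, Add(6, 24, 408))), 2) = Pow(Add(-6, Mul(-1, 438)), 2) = Pow(Add(-6, -438), 2) = Pow(-444, 2) = 197136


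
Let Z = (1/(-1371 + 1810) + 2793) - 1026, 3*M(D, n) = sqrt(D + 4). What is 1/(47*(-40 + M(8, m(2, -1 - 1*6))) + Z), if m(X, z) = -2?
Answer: -32665551/2839691476 - 9057887*sqrt(3)/2839691476 ≈ -0.017028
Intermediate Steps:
M(D, n) = sqrt(4 + D)/3 (M(D, n) = sqrt(D + 4)/3 = sqrt(4 + D)/3)
Z = 775714/439 (Z = (1/439 + 2793) - 1026 = 1226128/439 - 1026 = 775714/439 ≈ 1767.0)
1/(47*(-40 + M(8, m(2, -1 - 1*6))) + Z) = 1/(47*(-40 + sqrt(4 + 8)/3) + 775714/439) = 1/(47*(-40 + sqrt(12)/3) + 775714/439) = 1/(47*(-40 + (2*sqrt(3))/3) + 775714/439) = 1/(47*(-40 + 2*sqrt(3)/3) + 775714/439) = 1/((-1880 + 94*sqrt(3)/3) + 775714/439) = 1/(-49606/439 + 94*sqrt(3)/3)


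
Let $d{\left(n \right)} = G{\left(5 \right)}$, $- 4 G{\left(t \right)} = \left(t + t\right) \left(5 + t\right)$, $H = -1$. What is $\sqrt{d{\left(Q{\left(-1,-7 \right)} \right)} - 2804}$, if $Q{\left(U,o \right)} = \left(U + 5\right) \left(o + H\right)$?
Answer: $i \sqrt{2829} \approx 53.188 i$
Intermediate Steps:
$G{\left(t \right)} = - \frac{t \left(5 + t\right)}{2}$ ($G{\left(t \right)} = - \frac{\left(t + t\right) \left(5 + t\right)}{4} = - \frac{2 t \left(5 + t\right)}{4} = - \frac{t \left(5 + t\right)}{2}$)
$Q{\left(U,o \right)} = \left(-1 + o\right) \left(5 + U\right)$ ($Q{\left(U,o \right)} = \left(U + 5\right) \left(o - 1\right) = \left(5 + U\right) \left(-1 + o\right) = \left(-1 + o\right) \left(5 + U\right)$)
$d{\left(n \right)} = -25$ ($d{\left(n \right)} = \left(- \frac{1}{2}\right) 5 \left(5 + 5\right) = \left(- \frac{1}{2}\right) 5 \cdot 10 = -25$)
$\sqrt{d{\left(Q{\left(-1,-7 \right)} \right)} - 2804} = \sqrt{-25 - 2804} = \sqrt{-2829} = i \sqrt{2829}$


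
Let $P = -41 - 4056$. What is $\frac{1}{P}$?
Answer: $- \frac{1}{4097} \approx -0.00024408$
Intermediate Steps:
$P = -4097$ ($P = -41 - 4056 = -4097$)
$\frac{1}{P} = \frac{1}{-4097} = - \frac{1}{4097}$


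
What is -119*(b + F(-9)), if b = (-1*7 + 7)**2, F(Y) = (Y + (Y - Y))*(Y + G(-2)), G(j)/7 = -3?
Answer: -32130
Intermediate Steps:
G(j) = -21 (G(j) = 7*(-3) = -21)
F(Y) = Y*(-21 + Y) (F(Y) = (Y + (Y - Y))*(Y - 21) = (Y + 0)*(-21 + Y) = Y*(-21 + Y))
b = 0 (b = (-7 + 7)**2 = 0**2 = 0)
-119*(b + F(-9)) = -119*(0 - 9*(-21 - 9)) = -119*(0 - 9*(-30)) = -119*(0 + 270) = -119*270 = -32130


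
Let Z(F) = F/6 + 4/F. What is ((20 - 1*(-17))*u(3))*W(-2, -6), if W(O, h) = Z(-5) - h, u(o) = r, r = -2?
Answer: -4847/15 ≈ -323.13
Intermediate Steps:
Z(F) = 4/F + F/6 (Z(F) = F*(⅙) + 4/F = F/6 + 4/F = 4/F + F/6)
u(o) = -2
W(O, h) = -49/30 - h (W(O, h) = (4/(-5) + (⅙)*(-5)) - h = (4*(-⅕) - ⅚) - h = (-⅘ - ⅚) - h = -49/30 - h)
((20 - 1*(-17))*u(3))*W(-2, -6) = ((20 - 1*(-17))*(-2))*(-49/30 - 1*(-6)) = ((20 + 17)*(-2))*(-49/30 + 6) = (37*(-2))*(131/30) = -74*131/30 = -4847/15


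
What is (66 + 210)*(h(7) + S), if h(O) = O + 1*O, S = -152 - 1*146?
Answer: -78384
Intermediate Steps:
S = -298 (S = -152 - 146 = -298)
h(O) = 2*O (h(O) = O + O = 2*O)
(66 + 210)*(h(7) + S) = (66 + 210)*(2*7 - 298) = 276*(14 - 298) = 276*(-284) = -78384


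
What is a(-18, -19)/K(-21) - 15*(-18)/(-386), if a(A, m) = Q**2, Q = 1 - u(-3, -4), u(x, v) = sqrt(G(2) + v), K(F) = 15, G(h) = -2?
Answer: -598/579 - 2*I*sqrt(6)/15 ≈ -1.0328 - 0.3266*I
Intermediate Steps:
u(x, v) = sqrt(-2 + v)
Q = 1 - I*sqrt(6) (Q = 1 - sqrt(-2 - 4) = 1 - sqrt(-6) = 1 - I*sqrt(6) ≈ 1.0 - 2.4495*I)
a(A, m) = (1 - I*sqrt(6))**2
a(-18, -19)/K(-21) - 15*(-18)/(-386) = (1 - I*sqrt(6))**2/15 - 15*(-18)/(-386) = (1 - I*sqrt(6))**2*(1/15) + 270*(-1/386) = (1 - I*sqrt(6))**2/15 - 135/193 = -135/193 + (1 - I*sqrt(6))**2/15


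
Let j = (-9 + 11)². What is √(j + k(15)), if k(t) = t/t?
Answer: √5 ≈ 2.2361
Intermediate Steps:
k(t) = 1
j = 4 (j = 2² = 4)
√(j + k(15)) = √(4 + 1) = √5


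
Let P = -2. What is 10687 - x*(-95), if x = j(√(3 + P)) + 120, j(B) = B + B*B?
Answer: 22277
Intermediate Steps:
j(B) = B + B²
x = 122 (x = √(3 - 2)*(1 + √(3 - 2)) + 120 = √1*(1 + √1) + 120 = 1*(1 + 1) + 120 = 1*2 + 120 = 2 + 120 = 122)
10687 - x*(-95) = 10687 - 122*(-95) = 10687 - 1*(-11590) = 10687 + 11590 = 22277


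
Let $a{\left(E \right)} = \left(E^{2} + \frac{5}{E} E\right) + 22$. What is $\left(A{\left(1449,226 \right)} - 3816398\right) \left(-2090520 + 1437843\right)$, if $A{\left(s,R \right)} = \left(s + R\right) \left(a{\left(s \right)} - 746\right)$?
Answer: $-2292078236718504$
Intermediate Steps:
$a{\left(E \right)} = 27 + E^{2}$ ($a{\left(E \right)} = \left(E^{2} + 5\right) + 22 = \left(5 + E^{2}\right) + 22 = 27 + E^{2}$)
$A{\left(s,R \right)} = \left(-719 + s^{2}\right) \left(R + s\right)$ ($A{\left(s,R \right)} = \left(s + R\right) \left(\left(27 + s^{2}\right) - 746\right) = \left(R + s\right) \left(-719 + s^{2}\right) = \left(-719 + s^{2}\right) \left(R + s\right)$)
$\left(A{\left(1449,226 \right)} - 3816398\right) \left(-2090520 + 1437843\right) = \left(\left(1449^{3} - 162494 - 1041831 + 226 \cdot 1449^{2}\right) - 3816398\right) \left(-2090520 + 1437843\right) = \left(\left(3042321849 - 162494 - 1041831 + 226 \cdot 2099601\right) - 3816398\right) \left(-652677\right) = \left(\left(3042321849 - 162494 - 1041831 + 474509826\right) - 3816398\right) \left(-652677\right) = \left(3515627350 - 3816398\right) \left(-652677\right) = 3511810952 \left(-652677\right) = -2292078236718504$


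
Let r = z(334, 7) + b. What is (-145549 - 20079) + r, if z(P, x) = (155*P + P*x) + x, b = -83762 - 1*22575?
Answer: -217850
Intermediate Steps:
b = -106337 (b = -83762 - 22575 = -106337)
z(P, x) = x + 155*P + P*x
r = -52222 (r = (7 + 155*334 + 334*7) - 106337 = (7 + 51770 + 2338) - 106337 = 54115 - 106337 = -52222)
(-145549 - 20079) + r = (-145549 - 20079) - 52222 = -165628 - 52222 = -217850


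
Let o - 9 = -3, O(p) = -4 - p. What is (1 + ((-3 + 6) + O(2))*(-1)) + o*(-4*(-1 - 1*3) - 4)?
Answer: 76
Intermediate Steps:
o = 6 (o = 9 - 3 = 6)
(1 + ((-3 + 6) + O(2))*(-1)) + o*(-4*(-1 - 1*3) - 4) = (1 + ((-3 + 6) + (-4 - 1*2))*(-1)) + 6*(-4*(-1 - 1*3) - 4) = (1 + (3 + (-4 - 2))*(-1)) + 6*(-4*(-1 - 3) - 4) = (1 + (3 - 6)*(-1)) + 6*(-4*(-4) - 4) = (1 - 3*(-1)) + 6*(16 - 4) = (1 + 3) + 6*12 = 4 + 72 = 76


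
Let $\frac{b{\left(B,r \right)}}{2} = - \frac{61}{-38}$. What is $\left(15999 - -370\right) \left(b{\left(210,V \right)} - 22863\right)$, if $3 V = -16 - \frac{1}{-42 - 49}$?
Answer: $- \frac{7109645984}{19} \approx -3.7419 \cdot 10^{8}$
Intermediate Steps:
$V = - \frac{485}{91}$ ($V = \frac{-16 - \frac{1}{-42 - 49}}{3} = \frac{-16 - \frac{1}{-91}}{3} = \frac{-16 - - \frac{1}{91}}{3} = \frac{-16 + \frac{1}{91}}{3} = \frac{1}{3} \left(- \frac{1455}{91}\right) = - \frac{485}{91} \approx -5.3297$)
$b{\left(B,r \right)} = \frac{61}{19}$ ($b{\left(B,r \right)} = 2 \left(- \frac{61}{-38}\right) = 2 \left(\left(-61\right) \left(- \frac{1}{38}\right)\right) = 2 \cdot \frac{61}{38} = \frac{61}{19}$)
$\left(15999 - -370\right) \left(b{\left(210,V \right)} - 22863\right) = \left(15999 - -370\right) \left(\frac{61}{19} - 22863\right) = \left(15999 + \left(\left(-4969 + 10955\right) - 5616\right)\right) \left(- \frac{434336}{19}\right) = \left(15999 + \left(5986 - 5616\right)\right) \left(- \frac{434336}{19}\right) = \left(15999 + 370\right) \left(- \frac{434336}{19}\right) = 16369 \left(- \frac{434336}{19}\right) = - \frac{7109645984}{19}$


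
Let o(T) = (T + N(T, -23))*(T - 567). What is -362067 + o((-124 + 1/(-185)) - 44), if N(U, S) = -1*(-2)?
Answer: -8215784139/34225 ≈ -2.4005e+5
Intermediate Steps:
N(U, S) = 2
o(T) = (-567 + T)*(2 + T) (o(T) = (T + 2)*(T - 567) = (2 + T)*(-567 + T) = (-567 + T)*(2 + T))
-362067 + o((-124 + 1/(-185)) - 44) = -362067 + (-1134 + ((-124 + 1/(-185)) - 44)**2 - 565*((-124 + 1/(-185)) - 44)) = -362067 + (-1134 + ((-124 - 1/185) - 44)**2 - 565*((-124 - 1/185) - 44)) = -362067 + (-1134 + (-22941/185 - 44)**2 - 565*(-22941/185 - 44)) = -362067 + (-1134 + (-31081/185)**2 - 565*(-31081/185)) = -362067 + (-1134 + 966028561/34225 + 3512153/37) = -362067 + 4175958936/34225 = -8215784139/34225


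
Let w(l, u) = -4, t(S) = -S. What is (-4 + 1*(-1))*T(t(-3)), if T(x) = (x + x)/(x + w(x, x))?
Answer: 30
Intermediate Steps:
T(x) = 2*x/(-4 + x) (T(x) = (x + x)/(x - 4) = (2*x)/(-4 + x) = 2*x/(-4 + x))
(-4 + 1*(-1))*T(t(-3)) = (-4 + 1*(-1))*(2*(-1*(-3))/(-4 - 1*(-3))) = (-4 - 1)*(2*3/(-4 + 3)) = -10*3/(-1) = -10*3*(-1) = -5*(-6) = 30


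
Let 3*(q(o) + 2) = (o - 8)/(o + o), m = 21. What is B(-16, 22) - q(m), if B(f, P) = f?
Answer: -1777/126 ≈ -14.103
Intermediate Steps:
q(o) = -2 + (-8 + o)/(6*o) (q(o) = -2 + ((o - 8)/(o + o))/3 = -2 + ((-8 + o)/((2*o)))/3 = -2 + ((-8 + o)*(1/(2*o)))/3 = -2 + ((-8 + o)/(2*o))/3 = -2 + (-8 + o)/(6*o))
B(-16, 22) - q(m) = -16 - (-8 - 11*21)/(6*21) = -16 - (-8 - 231)/(6*21) = -16 - (-239)/(6*21) = -16 - 1*(-239/126) = -16 + 239/126 = -1777/126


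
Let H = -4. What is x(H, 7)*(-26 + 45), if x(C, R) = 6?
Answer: 114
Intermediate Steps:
x(H, 7)*(-26 + 45) = 6*(-26 + 45) = 6*19 = 114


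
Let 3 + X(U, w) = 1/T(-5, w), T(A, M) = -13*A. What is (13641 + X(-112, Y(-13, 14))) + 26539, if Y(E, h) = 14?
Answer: 2611506/65 ≈ 40177.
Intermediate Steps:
X(U, w) = -194/65 (X(U, w) = -3 + 1/(-13*(-5)) = -3 + 1/65 = -194/65)
(13641 + X(-112, Y(-13, 14))) + 26539 = (13641 - 194/65) + 26539 = 886471/65 + 26539 = 2611506/65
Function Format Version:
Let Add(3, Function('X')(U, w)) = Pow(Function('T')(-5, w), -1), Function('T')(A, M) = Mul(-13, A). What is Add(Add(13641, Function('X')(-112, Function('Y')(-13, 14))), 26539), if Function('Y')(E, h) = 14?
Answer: Rational(2611506, 65) ≈ 40177.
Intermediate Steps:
Function('X')(U, w) = Rational(-194, 65) (Function('X')(U, w) = Add(-3, Pow(Mul(-13, -5), -1)) = Add(-3, Pow(65, -1)) = Add(-3, Rational(1, 65)) = Rational(-194, 65))
Add(Add(13641, Function('X')(-112, Function('Y')(-13, 14))), 26539) = Add(Add(13641, Rational(-194, 65)), 26539) = Add(Rational(886471, 65), 26539) = Rational(2611506, 65)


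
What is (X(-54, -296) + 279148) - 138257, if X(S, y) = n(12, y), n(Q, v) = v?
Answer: 140595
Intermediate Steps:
X(S, y) = y
(X(-54, -296) + 279148) - 138257 = (-296 + 279148) - 138257 = 278852 - 138257 = 140595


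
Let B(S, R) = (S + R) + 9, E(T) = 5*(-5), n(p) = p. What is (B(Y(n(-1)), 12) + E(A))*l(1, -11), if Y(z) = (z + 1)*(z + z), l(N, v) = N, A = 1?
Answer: -4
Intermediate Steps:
E(T) = -25
Y(z) = 2*z*(1 + z) (Y(z) = (1 + z)*(2*z) = 2*z*(1 + z))
B(S, R) = 9 + R + S (B(S, R) = (R + S) + 9 = 9 + R + S)
(B(Y(n(-1)), 12) + E(A))*l(1, -11) = ((9 + 12 + 2*(-1)*(1 - 1)) - 25)*1 = ((9 + 12 + 2*(-1)*0) - 25)*1 = ((9 + 12 + 0) - 25)*1 = (21 - 25)*1 = -4*1 = -4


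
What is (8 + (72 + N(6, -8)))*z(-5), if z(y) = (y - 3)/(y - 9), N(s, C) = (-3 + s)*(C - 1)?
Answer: 212/7 ≈ 30.286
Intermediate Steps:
N(s, C) = (-1 + C)*(-3 + s) (N(s, C) = (-3 + s)*(-1 + C) = (-1 + C)*(-3 + s))
z(y) = (-3 + y)/(-9 + y)
(8 + (72 + N(6, -8)))*z(-5) = (8 + (72 + (3 - 1*6 - 3*(-8) - 8*6)))*((-3 - 5)/(-9 - 5)) = (8 + (72 + (3 - 6 + 24 - 48)))*(-8/(-14)) = (8 + (72 - 27))*(-1/14*(-8)) = (8 + 45)*(4/7) = 53*(4/7) = 212/7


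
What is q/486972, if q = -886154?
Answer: -443077/243486 ≈ -1.8197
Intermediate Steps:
q/486972 = -886154/486972 = -886154*1/486972 = -443077/243486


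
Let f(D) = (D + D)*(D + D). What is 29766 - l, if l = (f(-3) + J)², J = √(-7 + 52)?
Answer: 28425 - 216*√5 ≈ 27942.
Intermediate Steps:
f(D) = 4*D² (f(D) = (2*D)*(2*D) = 4*D²)
J = 3*√5 (J = √45 = 3*√5 ≈ 6.7082)
l = (36 + 3*√5)² (l = (4*(-3)² + 3*√5)² = (4*9 + 3*√5)² = (36 + 3*√5)² ≈ 1824.0)
29766 - l = 29766 - (1341 + 216*√5) = 29766 + (-1341 - 216*√5) = 28425 - 216*√5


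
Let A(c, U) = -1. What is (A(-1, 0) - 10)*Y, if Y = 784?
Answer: -8624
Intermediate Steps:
(A(-1, 0) - 10)*Y = (-1 - 10)*784 = -11*784 = -8624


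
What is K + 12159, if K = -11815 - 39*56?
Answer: -1840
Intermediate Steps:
K = -13999 (K = -11815 - 2184 = -13999)
K + 12159 = -13999 + 12159 = -1840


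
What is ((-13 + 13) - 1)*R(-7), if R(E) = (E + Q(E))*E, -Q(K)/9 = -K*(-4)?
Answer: 1715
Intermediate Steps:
Q(K) = -36*K (Q(K) = -9*(-K)*(-4) = -36*K)
R(E) = -35*E² (R(E) = (E - 36*E)*E = (-35*E)*E = -35*E²)
((-13 + 13) - 1)*R(-7) = ((-13 + 13) - 1)*(-35*(-7)²) = (0 - 1)*(-35*49) = -1*(-1715) = 1715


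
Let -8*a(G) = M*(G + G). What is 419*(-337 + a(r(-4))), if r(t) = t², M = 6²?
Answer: -201539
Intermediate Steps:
M = 36
a(G) = -9*G (a(G) = -9*(G + G)/2 = -9*2*G/2 = -9*G)
419*(-337 + a(r(-4))) = 419*(-337 - 9*(-4)²) = 419*(-337 - 9*16) = 419*(-337 - 144) = 419*(-481) = -201539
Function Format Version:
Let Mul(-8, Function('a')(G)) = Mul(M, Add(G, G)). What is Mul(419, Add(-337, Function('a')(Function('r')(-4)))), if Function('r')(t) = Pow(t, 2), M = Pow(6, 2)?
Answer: -201539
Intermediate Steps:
M = 36
Function('a')(G) = Mul(-9, G) (Function('a')(G) = Mul(Rational(-1, 8), Mul(36, Add(G, G))) = Mul(Rational(-1, 8), Mul(36, Mul(2, G))) = Mul(Rational(-1, 8), Mul(72, G)) = Mul(-9, G))
Mul(419, Add(-337, Function('a')(Function('r')(-4)))) = Mul(419, Add(-337, Mul(-9, Pow(-4, 2)))) = Mul(419, Add(-337, Mul(-9, 16))) = Mul(419, Add(-337, -144)) = Mul(419, -481) = -201539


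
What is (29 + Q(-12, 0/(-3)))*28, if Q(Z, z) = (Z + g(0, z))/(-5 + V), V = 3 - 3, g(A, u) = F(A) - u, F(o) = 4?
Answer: 4284/5 ≈ 856.80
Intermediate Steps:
g(A, u) = 4 - u
V = 0
Q(Z, z) = -⅘ - Z/5 + z/5 (Q(Z, z) = (Z + (4 - z))/(-5 + 0) = (4 + Z - z)/(-5) = (4 + Z - z)*(-⅕) = -⅘ - Z/5 + z/5)
(29 + Q(-12, 0/(-3)))*28 = (29 + (-⅘ - ⅕*(-12) + (0/(-3))/5))*28 = (29 + (-⅘ + 12/5 + (0*(-⅓))/5))*28 = (29 + (-⅘ + 12/5 + (⅕)*0))*28 = (29 + (-⅘ + 12/5 + 0))*28 = (29 + 8/5)*28 = (153/5)*28 = 4284/5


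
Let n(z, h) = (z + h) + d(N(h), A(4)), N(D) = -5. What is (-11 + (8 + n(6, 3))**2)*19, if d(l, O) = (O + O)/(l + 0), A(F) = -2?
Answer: 145274/25 ≈ 5811.0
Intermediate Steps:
d(l, O) = 2*O/l (d(l, O) = (2*O)/l = 2*O/l)
n(z, h) = 4/5 + h + z (n(z, h) = (z + h) + 2*(-2)/(-5) = (h + z) + 2*(-2)*(-1/5) = (h + z) + 4/5 = 4/5 + h + z)
(-11 + (8 + n(6, 3))**2)*19 = (-11 + (8 + (4/5 + 3 + 6))**2)*19 = (-11 + (8 + 49/5)**2)*19 = (-11 + (89/5)**2)*19 = (-11 + 7921/25)*19 = (7646/25)*19 = 145274/25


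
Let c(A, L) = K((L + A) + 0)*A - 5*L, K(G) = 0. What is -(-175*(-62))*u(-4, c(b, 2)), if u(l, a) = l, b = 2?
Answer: 43400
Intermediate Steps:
c(A, L) = -5*L (c(A, L) = 0*A - 5*L = 0 - 5*L = -5*L)
-(-175*(-62))*u(-4, c(b, 2)) = -(-175*(-62))*(-4) = -10850*(-4) = -1*(-43400) = 43400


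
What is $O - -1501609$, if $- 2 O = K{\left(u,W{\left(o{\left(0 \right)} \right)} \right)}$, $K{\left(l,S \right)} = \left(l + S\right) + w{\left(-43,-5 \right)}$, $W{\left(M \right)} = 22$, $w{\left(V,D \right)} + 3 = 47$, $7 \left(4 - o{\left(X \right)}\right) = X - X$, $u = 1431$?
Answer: $\frac{3001721}{2} \approx 1.5009 \cdot 10^{6}$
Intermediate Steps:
$o{\left(X \right)} = 4$ ($o{\left(X \right)} = 4 - \frac{X - X}{7} = 4 - 0 = 4 + 0 = 4$)
$w{\left(V,D \right)} = 44$ ($w{\left(V,D \right)} = -3 + 47 = 44$)
$K{\left(l,S \right)} = 44 + S + l$ ($K{\left(l,S \right)} = \left(l + S\right) + 44 = \left(S + l\right) + 44 = 44 + S + l$)
$O = - \frac{1497}{2}$ ($O = - \frac{44 + 22 + 1431}{2} = \left(- \frac{1}{2}\right) 1497 = - \frac{1497}{2} \approx -748.5$)
$O - -1501609 = - \frac{1497}{2} - -1501609 = - \frac{1497}{2} + 1501609 = \frac{3001721}{2}$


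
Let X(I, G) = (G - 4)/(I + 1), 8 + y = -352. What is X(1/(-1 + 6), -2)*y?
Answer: 1800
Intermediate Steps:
y = -360 (y = -8 - 352 = -360)
X(I, G) = (-4 + G)/(1 + I)
X(1/(-1 + 6), -2)*y = ((-4 - 2)/(1 + 1/(-1 + 6)))*(-360) = (-6/(1 + 1/5))*(-360) = (-6/(6/5))*(-360) = ((5/6)*(-6))*(-360) = -5*(-360) = 1800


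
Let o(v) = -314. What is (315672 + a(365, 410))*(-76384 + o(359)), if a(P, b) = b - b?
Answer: -24211411056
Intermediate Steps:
a(P, b) = 0
(315672 + a(365, 410))*(-76384 + o(359)) = (315672 + 0)*(-76384 - 314) = 315672*(-76698) = -24211411056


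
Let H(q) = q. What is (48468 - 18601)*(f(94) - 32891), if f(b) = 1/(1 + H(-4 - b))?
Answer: -95288513076/97 ≈ -9.8236e+8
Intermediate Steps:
f(b) = 1/(-3 - b) (f(b) = 1/(1 + (-4 - b)) = 1/(-3 - b))
(48468 - 18601)*(f(94) - 32891) = (48468 - 18601)*(-1/(3 + 94) - 32891) = 29867*(-1/97 - 32891) = 29867*(-3190428/97) = -95288513076/97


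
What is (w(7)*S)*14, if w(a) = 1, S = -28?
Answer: -392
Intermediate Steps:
(w(7)*S)*14 = (1*(-28))*14 = -28*14 = -392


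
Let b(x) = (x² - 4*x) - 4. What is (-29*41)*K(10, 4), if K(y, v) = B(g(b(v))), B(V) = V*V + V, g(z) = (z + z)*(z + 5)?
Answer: -66584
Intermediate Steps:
b(x) = -4 + x² - 4*x
g(z) = 2*z*(5 + z) (g(z) = (2*z)*(5 + z) = 2*z*(5 + z))
B(V) = V + V² (B(V) = V² + V = V + V²)
K(y, v) = 2*(1 + 2*(1 + v² - 4*v)*(-4 + v² - 4*v))*(1 + v² - 4*v)*(-4 + v² - 4*v) (K(y, v) = (2*(-4 + v² - 4*v)*(5 + (-4 + v² - 4*v)))*(1 + 2*(-4 + v² - 4*v)*(5 + (-4 + v² - 4*v))) = (2*(-4 + v² - 4*v)*(1 + v² - 4*v))*(1 + 2*(-4 + v² - 4*v)*(1 + v² - 4*v)) = (2*(1 + v² - 4*v)*(-4 + v² - 4*v))*(1 + 2*(1 + v² - 4*v)*(-4 + v² - 4*v)) = 2*(1 + 2*(1 + v² - 4*v)*(-4 + v² - 4*v))*(1 + v² - 4*v)*(-4 + v² - 4*v))
(-29*41)*K(10, 4) = (-29*41)*(2*(-1 + 2*(1 + 4² - 4*4)*(4 - 1*4² + 4*4))*(1 + 4² - 4*4)*(4 - 1*4² + 4*4)) = -2378*(-1 + 2*(1 + 16 - 16)*(4 - 1*16 + 16))*(1 + 16 - 16)*(4 - 1*16 + 16) = -2378*(-1 + 2*1*(4 - 16 + 16))*(4 - 16 + 16) = -2378*(-1 + 2*1*4)*4 = -2378*(-1 + 8)*4 = -2378*7*4 = -1189*56 = -66584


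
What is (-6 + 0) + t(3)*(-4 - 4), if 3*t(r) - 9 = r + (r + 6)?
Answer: -62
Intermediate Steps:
t(r) = 5 + 2*r/3 (t(r) = 3 + (r + (r + 6))/3 = 3 + (r + (6 + r))/3 = 3 + (6 + 2*r)/3 = 3 + (2 + 2*r/3) = 5 + 2*r/3)
(-6 + 0) + t(3)*(-4 - 4) = (-6 + 0) + (5 + (2/3)*3)*(-4 - 4) = -6 + (5 + 2)*(-8) = -6 + 7*(-8) = -6 - 56 = -62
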